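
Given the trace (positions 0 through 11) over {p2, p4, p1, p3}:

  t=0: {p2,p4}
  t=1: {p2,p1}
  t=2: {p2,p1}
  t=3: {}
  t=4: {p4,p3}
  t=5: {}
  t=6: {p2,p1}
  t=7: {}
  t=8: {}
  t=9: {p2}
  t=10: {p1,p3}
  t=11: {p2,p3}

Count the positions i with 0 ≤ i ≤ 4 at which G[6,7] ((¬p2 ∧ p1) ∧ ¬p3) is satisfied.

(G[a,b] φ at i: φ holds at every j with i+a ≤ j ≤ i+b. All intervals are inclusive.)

Evaluate at each i in [0,4]:
  i=0: ✗ (fails at j=6)
  i=1: ✗ (fails at j=7)
  i=2: ✗ (fails at j=8)
  i=3: ✗ (fails at j=9)
  i=4: ✗ (fails at j=10)
Positions where it holds: {} → 0.

0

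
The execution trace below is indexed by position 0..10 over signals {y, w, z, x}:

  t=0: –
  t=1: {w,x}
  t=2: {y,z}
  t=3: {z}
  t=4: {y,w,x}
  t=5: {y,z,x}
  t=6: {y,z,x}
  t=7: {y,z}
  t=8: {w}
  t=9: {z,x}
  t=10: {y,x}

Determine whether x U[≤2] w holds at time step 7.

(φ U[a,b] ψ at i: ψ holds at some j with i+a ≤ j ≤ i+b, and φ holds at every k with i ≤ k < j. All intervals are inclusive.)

Need some j in [7,9] with w, and x at every k in [7,j-1].
  j=7: w false.
  j=8: w holds, but x fails at k=7 → not this j.
  j=9: w false.
No j in the window works → until fails.

False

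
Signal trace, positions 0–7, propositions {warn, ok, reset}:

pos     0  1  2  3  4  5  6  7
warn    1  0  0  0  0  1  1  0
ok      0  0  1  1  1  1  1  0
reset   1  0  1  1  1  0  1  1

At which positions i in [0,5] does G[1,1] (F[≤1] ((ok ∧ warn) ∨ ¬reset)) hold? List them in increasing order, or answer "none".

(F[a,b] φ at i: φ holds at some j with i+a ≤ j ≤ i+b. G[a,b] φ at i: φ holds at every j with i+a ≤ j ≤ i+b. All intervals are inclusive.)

0, 3, 4, 5

Evaluate at each i in [0,5]:
  i=0: ✓ (all of [1,1])
  i=1: ✗ (fails at j=2)
  i=2: ✗ (fails at j=3)
  i=3: ✓ (all of [4,4])
  i=4: ✓ (all of [5,5])
  i=5: ✓ (all of [6,6])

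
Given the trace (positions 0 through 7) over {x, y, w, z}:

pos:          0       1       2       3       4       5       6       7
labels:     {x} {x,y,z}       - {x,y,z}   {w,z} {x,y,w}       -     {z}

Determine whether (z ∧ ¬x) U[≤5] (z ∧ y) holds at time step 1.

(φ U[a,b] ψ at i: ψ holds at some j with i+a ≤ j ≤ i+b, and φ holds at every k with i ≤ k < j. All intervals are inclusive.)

Holds

Need some j in [1,6] with (z ∧ y), and (z ∧ ¬x) at every k in [1,j-1].
  j=1: (z ∧ y) holds; no prefix to check → satisfied.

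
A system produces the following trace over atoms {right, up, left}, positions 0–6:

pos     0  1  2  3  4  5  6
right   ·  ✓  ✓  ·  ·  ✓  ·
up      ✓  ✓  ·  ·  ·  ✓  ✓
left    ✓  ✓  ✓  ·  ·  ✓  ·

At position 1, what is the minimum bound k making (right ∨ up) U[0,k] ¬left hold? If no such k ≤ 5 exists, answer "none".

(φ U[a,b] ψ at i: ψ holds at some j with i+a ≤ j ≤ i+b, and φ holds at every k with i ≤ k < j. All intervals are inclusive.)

Need earliest j ≥ 1 with ¬left, and (right ∨ up) at every k in [1,j-1].
  j=1: rhs fails.
  j=2: rhs fails.
  j=3: rhs holds; lhs holds on [1,2]. k = 2.

2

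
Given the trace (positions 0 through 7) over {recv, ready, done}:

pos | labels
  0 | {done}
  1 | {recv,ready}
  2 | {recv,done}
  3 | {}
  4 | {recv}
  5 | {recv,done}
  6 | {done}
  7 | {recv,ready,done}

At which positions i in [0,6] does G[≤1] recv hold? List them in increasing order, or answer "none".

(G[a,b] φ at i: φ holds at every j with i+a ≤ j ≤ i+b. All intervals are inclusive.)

Evaluate at each i in [0,6]:
  i=0: ✗ (fails at j=0)
  i=1: ✓ (all of [1,2])
  i=2: ✗ (fails at j=3)
  i=3: ✗ (fails at j=3)
  i=4: ✓ (all of [4,5])
  i=5: ✗ (fails at j=6)
  i=6: ✗ (fails at j=6)

1, 4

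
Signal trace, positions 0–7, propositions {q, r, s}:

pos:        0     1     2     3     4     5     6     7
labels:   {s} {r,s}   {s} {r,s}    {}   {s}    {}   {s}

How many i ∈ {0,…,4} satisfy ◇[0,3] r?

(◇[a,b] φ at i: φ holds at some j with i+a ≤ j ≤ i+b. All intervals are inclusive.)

Evaluate at each i in [0,4]:
  i=0: ✓ (witness j=1)
  i=1: ✓ (witness j=1)
  i=2: ✓ (witness j=3)
  i=3: ✓ (witness j=3)
  i=4: ✗ (none in [4,7])
Positions where it holds: {0, 1, 2, 3} → 4.

4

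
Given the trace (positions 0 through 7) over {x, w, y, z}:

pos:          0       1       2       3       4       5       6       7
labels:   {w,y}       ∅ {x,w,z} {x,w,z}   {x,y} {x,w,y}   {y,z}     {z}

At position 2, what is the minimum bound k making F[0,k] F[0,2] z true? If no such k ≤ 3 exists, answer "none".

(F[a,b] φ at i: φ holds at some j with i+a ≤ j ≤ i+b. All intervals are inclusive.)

0

Scan j = 2,3,… for F[0,2] z:
  j=2: holds
First hit at j=2, so smallest k = 2-2 = 0.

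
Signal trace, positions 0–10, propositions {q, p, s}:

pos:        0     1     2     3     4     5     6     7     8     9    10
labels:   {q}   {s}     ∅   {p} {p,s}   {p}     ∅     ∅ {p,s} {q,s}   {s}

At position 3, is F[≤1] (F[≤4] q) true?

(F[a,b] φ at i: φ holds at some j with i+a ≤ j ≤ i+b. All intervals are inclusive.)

Check F[≤4] q at each j in [3,4]:
  j=3: fails (none in [3,7])
  j=4: fails (none in [4,8])
No position in the window satisfies it → formula fails.

No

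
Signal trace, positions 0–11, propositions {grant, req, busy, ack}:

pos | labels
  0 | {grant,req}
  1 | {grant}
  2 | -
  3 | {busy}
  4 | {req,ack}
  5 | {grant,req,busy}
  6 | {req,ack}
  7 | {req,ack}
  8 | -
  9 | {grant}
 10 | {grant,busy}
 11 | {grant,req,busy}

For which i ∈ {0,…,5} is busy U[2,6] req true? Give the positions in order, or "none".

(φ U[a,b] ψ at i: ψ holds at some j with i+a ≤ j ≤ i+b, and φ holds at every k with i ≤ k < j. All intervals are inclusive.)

Evaluate at each i in [0,5]:
  i=0: ✗ (lhs fails at k=0 before rhs at j=4)
  i=1: ✗ (lhs fails at k=1 before rhs at j=4)
  i=2: ✗ (lhs fails at k=2 before rhs at j=4)
  i=3: ✗ (lhs fails at k=4 before rhs at j=5)
  i=4: ✗ (lhs fails at k=4 before rhs at j=6)
  i=5: ✗ (lhs fails at k=6 before rhs at j=7)

none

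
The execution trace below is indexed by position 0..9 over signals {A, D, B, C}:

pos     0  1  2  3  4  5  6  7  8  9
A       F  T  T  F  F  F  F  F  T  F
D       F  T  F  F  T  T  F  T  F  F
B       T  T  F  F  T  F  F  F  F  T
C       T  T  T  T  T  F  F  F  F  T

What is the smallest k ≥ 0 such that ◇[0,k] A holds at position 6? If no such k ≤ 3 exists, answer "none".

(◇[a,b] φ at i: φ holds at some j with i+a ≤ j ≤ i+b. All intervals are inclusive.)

Scan j = 6,7,… for A:
  j=6: fails
  j=7: fails
  j=8: holds
First hit at j=8, so smallest k = 8-6 = 2.

2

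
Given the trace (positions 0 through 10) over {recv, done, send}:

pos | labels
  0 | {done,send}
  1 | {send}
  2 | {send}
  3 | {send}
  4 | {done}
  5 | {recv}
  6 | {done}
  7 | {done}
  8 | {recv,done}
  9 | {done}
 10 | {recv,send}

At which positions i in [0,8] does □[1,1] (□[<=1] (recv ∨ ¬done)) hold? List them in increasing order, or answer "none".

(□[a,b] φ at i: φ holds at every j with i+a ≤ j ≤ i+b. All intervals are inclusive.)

0, 1

Evaluate at each i in [0,8]:
  i=0: ✓ (all of [1,1])
  i=1: ✓ (all of [2,2])
  i=2: ✗ (fails at j=3)
  i=3: ✗ (fails at j=4)
  i=4: ✗ (fails at j=5)
  i=5: ✗ (fails at j=6)
  i=6: ✗ (fails at j=7)
  i=7: ✗ (fails at j=8)
  i=8: ✗ (fails at j=9)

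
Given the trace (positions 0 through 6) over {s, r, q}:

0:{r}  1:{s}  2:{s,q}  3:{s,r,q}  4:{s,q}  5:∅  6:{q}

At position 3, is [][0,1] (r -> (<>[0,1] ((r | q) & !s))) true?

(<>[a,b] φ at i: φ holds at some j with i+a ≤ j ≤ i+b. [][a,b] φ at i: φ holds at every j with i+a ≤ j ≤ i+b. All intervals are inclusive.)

Check (r -> (<>[0,1] ((r | q) & !s))) at every j in [3,4]:
  j=3: antecedent true; consequent fails (none in [3,4]) → ✗
  j=4: antecedent false → ✓
Fails at j=3 → formula fails.

Does not hold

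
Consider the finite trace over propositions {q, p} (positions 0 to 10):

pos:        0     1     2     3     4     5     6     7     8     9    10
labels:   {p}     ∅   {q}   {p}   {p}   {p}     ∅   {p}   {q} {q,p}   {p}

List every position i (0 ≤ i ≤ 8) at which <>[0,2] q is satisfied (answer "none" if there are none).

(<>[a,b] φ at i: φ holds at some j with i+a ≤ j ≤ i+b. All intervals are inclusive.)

0, 1, 2, 6, 7, 8

Evaluate at each i in [0,8]:
  i=0: ✓ (witness j=2)
  i=1: ✓ (witness j=2)
  i=2: ✓ (witness j=2)
  i=3: ✗ (none in [3,5])
  i=4: ✗ (none in [4,6])
  i=5: ✗ (none in [5,7])
  i=6: ✓ (witness j=8)
  i=7: ✓ (witness j=8)
  i=8: ✓ (witness j=8)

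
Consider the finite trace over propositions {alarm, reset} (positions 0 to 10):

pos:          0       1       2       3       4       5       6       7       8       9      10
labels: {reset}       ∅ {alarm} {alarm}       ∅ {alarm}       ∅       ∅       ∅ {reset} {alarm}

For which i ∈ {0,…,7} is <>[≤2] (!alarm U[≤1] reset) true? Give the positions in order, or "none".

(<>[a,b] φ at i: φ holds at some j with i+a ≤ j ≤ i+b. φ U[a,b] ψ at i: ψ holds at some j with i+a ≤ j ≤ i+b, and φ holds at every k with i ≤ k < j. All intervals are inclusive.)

Evaluate at each i in [0,7]:
  i=0: ✓ (witness j=0)
  i=1: ✗ (none in [1,3])
  i=2: ✗ (none in [2,4])
  i=3: ✗ (none in [3,5])
  i=4: ✗ (none in [4,6])
  i=5: ✗ (none in [5,7])
  i=6: ✓ (witness j=8)
  i=7: ✓ (witness j=8)

0, 6, 7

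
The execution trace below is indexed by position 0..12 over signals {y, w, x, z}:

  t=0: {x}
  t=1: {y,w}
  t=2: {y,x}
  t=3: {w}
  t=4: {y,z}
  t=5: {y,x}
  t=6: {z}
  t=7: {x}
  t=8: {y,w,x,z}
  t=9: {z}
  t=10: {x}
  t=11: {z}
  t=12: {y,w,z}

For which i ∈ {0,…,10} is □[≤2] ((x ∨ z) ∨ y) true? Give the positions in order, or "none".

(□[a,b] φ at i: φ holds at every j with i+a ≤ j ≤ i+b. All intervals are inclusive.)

Evaluate at each i in [0,10]:
  i=0: ✓ (all of [0,2])
  i=1: ✗ (fails at j=3)
  i=2: ✗ (fails at j=3)
  i=3: ✗ (fails at j=3)
  i=4: ✓ (all of [4,6])
  i=5: ✓ (all of [5,7])
  i=6: ✓ (all of [6,8])
  i=7: ✓ (all of [7,9])
  i=8: ✓ (all of [8,10])
  i=9: ✓ (all of [9,11])
  i=10: ✓ (all of [10,12])

0, 4, 5, 6, 7, 8, 9, 10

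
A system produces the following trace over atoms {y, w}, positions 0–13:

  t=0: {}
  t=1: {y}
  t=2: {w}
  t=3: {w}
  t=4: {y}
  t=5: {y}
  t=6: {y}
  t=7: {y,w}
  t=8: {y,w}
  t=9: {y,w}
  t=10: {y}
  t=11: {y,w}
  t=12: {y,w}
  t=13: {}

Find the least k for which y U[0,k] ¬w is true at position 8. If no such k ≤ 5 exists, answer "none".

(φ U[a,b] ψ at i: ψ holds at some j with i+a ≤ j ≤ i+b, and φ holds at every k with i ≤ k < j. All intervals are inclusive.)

Need earliest j ≥ 8 with ¬w, and y at every k in [8,j-1].
  j=8: rhs fails.
  j=9: rhs fails.
  j=10: rhs holds; lhs holds on [8,9]. k = 2.

2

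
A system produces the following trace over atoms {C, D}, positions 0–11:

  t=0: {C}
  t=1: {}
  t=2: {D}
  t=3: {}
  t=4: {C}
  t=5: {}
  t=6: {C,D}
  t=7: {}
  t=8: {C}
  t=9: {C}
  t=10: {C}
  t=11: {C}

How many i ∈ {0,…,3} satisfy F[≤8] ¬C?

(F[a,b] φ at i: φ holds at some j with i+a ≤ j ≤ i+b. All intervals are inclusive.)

Evaluate at each i in [0,3]:
  i=0: ✓ (witness j=1)
  i=1: ✓ (witness j=1)
  i=2: ✓ (witness j=2)
  i=3: ✓ (witness j=3)
Positions where it holds: {0, 1, 2, 3} → 4.

4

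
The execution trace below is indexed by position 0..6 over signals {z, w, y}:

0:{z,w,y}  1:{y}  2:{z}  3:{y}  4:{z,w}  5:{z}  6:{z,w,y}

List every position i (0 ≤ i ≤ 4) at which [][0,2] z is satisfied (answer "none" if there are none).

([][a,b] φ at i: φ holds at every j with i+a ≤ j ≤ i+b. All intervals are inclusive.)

Evaluate at each i in [0,4]:
  i=0: ✗ (fails at j=1)
  i=1: ✗ (fails at j=1)
  i=2: ✗ (fails at j=3)
  i=3: ✗ (fails at j=3)
  i=4: ✓ (all of [4,6])

4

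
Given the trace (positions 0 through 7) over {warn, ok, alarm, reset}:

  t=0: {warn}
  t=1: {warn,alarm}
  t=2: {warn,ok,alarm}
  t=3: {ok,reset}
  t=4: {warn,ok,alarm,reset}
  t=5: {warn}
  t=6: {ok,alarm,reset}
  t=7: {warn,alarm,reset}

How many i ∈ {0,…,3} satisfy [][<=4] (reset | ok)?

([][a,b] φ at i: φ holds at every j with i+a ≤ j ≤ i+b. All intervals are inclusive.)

Evaluate at each i in [0,3]:
  i=0: ✗ (fails at j=0)
  i=1: ✗ (fails at j=1)
  i=2: ✗ (fails at j=5)
  i=3: ✗ (fails at j=5)
Positions where it holds: {} → 0.

0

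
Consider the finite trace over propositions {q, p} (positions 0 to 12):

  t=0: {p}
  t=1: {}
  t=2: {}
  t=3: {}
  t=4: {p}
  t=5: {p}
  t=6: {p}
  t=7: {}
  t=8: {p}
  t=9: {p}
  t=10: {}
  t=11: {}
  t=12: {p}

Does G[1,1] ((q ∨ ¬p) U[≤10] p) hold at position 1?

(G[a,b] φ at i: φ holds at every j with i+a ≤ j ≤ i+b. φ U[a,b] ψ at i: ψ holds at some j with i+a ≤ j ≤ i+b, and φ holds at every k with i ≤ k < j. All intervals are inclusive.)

True

Check ((q ∨ ¬p) U[≤10] p) at every j in [2,2]:
  j=2: holds
All positions satisfy it → formula holds.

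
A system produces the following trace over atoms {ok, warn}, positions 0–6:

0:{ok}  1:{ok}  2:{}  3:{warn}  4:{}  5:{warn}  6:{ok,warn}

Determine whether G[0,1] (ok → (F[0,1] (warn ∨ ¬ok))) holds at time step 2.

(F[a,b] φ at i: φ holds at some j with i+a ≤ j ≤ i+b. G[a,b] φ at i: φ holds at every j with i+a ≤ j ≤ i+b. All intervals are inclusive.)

Check (ok → (F[0,1] (warn ∨ ¬ok))) at every j in [2,3]:
  j=2: antecedent false → ✓
  j=3: antecedent false → ✓
All positions satisfy it → formula holds.

Yes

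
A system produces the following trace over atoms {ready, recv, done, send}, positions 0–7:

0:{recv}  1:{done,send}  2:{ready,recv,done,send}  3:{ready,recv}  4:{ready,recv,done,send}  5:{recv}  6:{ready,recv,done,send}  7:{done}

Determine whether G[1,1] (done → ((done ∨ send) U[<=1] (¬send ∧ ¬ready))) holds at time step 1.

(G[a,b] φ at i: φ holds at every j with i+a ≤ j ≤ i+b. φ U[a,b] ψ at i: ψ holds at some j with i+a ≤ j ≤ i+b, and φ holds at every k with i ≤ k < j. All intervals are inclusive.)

No

Check (done → ((done ∨ send) U[<=1] (¬send ∧ ¬ready))) at every j in [2,2]:
  j=2: antecedent true; consequent fails → ✗
Fails at j=2 → formula fails.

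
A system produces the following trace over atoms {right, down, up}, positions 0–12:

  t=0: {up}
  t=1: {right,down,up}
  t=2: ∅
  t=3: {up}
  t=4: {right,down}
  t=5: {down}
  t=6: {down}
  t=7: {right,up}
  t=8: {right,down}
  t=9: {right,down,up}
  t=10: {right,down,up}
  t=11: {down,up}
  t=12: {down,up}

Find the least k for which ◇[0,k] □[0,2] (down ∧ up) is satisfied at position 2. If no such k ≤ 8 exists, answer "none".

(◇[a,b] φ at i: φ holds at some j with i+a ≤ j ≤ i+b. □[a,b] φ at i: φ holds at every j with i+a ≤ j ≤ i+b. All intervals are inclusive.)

Scan j = 2,3,… for □[0,2] (down ∧ up):
  j=2: fails
  j=3: fails
  j=4: fails
  j=5: fails
  j=6: fails
  j=7: fails
  j=8: fails
  j=9: holds
First hit at j=9, so smallest k = 9-2 = 7.

7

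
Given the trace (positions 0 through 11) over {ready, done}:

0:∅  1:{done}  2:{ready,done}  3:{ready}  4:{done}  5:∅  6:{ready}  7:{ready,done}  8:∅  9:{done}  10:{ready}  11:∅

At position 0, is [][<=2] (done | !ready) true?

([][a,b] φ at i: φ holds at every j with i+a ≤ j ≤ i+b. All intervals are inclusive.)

Holds

Check (done | !ready) at every j in [0,2]:
  j=0: true
  j=1: true
  j=2: true
All positions satisfy it → formula holds.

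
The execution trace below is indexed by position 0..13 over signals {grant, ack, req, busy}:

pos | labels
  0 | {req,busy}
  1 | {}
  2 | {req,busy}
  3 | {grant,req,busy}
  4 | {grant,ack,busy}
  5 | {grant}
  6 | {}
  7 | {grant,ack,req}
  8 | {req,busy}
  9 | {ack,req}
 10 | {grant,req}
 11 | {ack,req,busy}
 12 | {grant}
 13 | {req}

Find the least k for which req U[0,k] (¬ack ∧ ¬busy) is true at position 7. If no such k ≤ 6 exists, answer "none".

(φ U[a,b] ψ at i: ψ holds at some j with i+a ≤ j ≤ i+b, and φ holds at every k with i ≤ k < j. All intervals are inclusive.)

3

Need earliest j ≥ 7 with (¬ack ∧ ¬busy), and req at every k in [7,j-1].
  j=7: rhs fails.
  j=8: rhs fails.
  j=9: rhs fails.
  j=10: rhs holds; lhs holds on [7,9]. k = 3.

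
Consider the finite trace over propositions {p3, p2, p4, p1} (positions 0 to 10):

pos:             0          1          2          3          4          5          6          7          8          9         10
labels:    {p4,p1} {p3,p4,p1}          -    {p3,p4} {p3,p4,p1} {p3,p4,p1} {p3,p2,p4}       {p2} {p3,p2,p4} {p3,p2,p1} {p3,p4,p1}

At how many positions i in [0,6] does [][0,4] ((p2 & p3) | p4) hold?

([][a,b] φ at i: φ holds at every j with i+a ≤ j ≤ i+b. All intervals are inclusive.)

Evaluate at each i in [0,6]:
  i=0: ✗ (fails at j=2)
  i=1: ✗ (fails at j=2)
  i=2: ✗ (fails at j=2)
  i=3: ✗ (fails at j=7)
  i=4: ✗ (fails at j=7)
  i=5: ✗ (fails at j=7)
  i=6: ✗ (fails at j=7)
Positions where it holds: {} → 0.

0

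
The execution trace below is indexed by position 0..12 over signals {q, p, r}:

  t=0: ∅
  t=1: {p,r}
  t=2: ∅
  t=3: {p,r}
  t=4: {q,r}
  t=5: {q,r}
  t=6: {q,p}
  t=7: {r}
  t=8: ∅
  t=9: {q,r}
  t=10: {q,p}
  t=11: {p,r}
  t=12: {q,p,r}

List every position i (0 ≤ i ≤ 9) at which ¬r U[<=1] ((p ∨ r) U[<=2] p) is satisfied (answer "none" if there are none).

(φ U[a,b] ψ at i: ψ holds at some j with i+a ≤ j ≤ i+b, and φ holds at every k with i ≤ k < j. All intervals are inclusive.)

Evaluate at each i in [0,9]:
  i=0: ✓ (rhs at j=1; lhs holds on [0,0])
  i=1: ✓ (rhs at j=1)
  i=2: ✓ (rhs at j=3; lhs holds on [2,2])
  i=3: ✓ (rhs at j=3)
  i=4: ✓ (rhs at j=4)
  i=5: ✓ (rhs at j=5)
  i=6: ✓ (rhs at j=6)
  i=7: ✗ (no rhs in [7,8])
  i=8: ✓ (rhs at j=9; lhs holds on [8,8])
  i=9: ✓ (rhs at j=9)

0, 1, 2, 3, 4, 5, 6, 8, 9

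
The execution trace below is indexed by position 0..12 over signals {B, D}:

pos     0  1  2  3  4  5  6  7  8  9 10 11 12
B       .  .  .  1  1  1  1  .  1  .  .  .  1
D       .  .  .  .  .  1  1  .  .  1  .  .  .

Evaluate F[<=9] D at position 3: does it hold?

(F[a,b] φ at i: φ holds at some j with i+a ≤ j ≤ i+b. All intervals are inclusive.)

Yes

Check D at each j in [3,12]:
  j=3: false
  j=4: false
  j=5: true
  j=6: true
  j=7: false
  j=8: false
  j=9: true
  j=10: false
  j=11: false
  j=12: false
Found at j=5 → formula holds.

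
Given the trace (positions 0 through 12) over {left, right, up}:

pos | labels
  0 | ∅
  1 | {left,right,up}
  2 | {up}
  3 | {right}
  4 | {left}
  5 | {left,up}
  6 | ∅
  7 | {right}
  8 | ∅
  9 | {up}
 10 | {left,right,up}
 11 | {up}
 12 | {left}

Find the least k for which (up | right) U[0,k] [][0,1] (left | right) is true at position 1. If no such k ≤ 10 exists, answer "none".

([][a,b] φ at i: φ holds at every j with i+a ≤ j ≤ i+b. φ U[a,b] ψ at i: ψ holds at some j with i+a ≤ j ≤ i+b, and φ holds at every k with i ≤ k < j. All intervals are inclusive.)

2

Need earliest j ≥ 1 with [][0,1] (left | right), and (up | right) at every k in [1,j-1].
  j=1: rhs fails.
  j=2: rhs fails.
  j=3: rhs holds; lhs holds on [1,2]. k = 2.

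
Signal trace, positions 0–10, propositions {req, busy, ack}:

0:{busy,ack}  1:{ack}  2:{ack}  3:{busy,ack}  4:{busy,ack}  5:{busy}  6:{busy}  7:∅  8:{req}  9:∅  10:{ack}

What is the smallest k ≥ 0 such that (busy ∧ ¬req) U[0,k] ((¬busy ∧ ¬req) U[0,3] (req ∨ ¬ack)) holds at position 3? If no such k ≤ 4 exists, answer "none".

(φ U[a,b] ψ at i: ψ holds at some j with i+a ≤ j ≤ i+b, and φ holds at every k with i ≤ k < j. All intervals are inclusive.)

2

Need earliest j ≥ 3 with ((¬busy ∧ ¬req) U[0,3] (req ∨ ¬ack)), and (busy ∧ ¬req) at every k in [3,j-1].
  j=3: rhs fails.
  j=4: rhs fails.
  j=5: rhs holds; lhs holds on [3,4]. k = 2.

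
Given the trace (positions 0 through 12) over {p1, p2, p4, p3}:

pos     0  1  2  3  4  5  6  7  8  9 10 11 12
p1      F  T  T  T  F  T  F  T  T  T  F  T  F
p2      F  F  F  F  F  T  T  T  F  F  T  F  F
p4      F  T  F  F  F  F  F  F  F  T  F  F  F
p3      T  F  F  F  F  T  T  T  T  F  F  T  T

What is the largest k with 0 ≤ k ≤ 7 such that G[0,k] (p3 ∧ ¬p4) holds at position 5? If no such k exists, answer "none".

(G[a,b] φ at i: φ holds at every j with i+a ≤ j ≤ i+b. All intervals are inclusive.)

(p3 ∧ ¬p4) must hold from j=5 onward; find where it first fails.
  j=5: holds
  j=6: holds
  j=7: holds
  j=8: holds
  j=9: fails
Holds on [5,8], so largest k = 3.

3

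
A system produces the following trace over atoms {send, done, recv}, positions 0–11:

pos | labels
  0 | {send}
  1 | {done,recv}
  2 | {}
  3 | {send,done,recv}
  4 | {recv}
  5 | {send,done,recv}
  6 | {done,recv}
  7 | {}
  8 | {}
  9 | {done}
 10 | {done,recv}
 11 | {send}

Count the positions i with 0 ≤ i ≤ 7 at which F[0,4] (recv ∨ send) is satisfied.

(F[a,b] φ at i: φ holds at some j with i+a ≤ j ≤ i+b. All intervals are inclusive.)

8

Evaluate at each i in [0,7]:
  i=0: ✓ (witness j=0)
  i=1: ✓ (witness j=1)
  i=2: ✓ (witness j=3)
  i=3: ✓ (witness j=3)
  i=4: ✓ (witness j=4)
  i=5: ✓ (witness j=5)
  i=6: ✓ (witness j=6)
  i=7: ✓ (witness j=10)
Positions where it holds: {0, 1, 2, 3, 4, 5, 6, 7} → 8.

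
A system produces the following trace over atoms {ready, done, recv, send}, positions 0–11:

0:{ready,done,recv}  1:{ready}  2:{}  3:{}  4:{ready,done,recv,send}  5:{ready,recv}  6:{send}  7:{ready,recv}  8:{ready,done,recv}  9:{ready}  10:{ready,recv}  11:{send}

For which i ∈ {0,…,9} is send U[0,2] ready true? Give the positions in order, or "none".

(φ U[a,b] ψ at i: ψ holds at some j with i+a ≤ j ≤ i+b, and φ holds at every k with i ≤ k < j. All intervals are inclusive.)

0, 1, 4, 5, 6, 7, 8, 9

Evaluate at each i in [0,9]:
  i=0: ✓ (rhs at j=0)
  i=1: ✓ (rhs at j=1)
  i=2: ✗ (lhs fails at k=2 before rhs at j=4)
  i=3: ✗ (lhs fails at k=3 before rhs at j=4)
  i=4: ✓ (rhs at j=4)
  i=5: ✓ (rhs at j=5)
  i=6: ✓ (rhs at j=7; lhs holds on [6,6])
  i=7: ✓ (rhs at j=7)
  i=8: ✓ (rhs at j=8)
  i=9: ✓ (rhs at j=9)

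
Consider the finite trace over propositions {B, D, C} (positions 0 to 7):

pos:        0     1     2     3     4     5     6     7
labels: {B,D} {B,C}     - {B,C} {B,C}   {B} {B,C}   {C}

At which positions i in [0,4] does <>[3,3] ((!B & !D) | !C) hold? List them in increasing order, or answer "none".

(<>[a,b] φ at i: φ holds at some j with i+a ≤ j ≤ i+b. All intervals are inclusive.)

Evaluate at each i in [0,4]:
  i=0: ✗ (none in [3,3])
  i=1: ✗ (none in [4,4])
  i=2: ✓ (witness j=5)
  i=3: ✗ (none in [6,6])
  i=4: ✓ (witness j=7)

2, 4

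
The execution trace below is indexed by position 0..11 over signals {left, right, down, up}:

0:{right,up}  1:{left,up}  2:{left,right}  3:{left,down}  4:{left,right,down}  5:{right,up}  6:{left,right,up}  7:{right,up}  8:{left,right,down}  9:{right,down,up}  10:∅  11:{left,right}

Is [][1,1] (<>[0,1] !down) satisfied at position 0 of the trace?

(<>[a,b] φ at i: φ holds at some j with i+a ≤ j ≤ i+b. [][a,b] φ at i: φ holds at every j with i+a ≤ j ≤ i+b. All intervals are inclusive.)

Check <>[0,1] !down at every j in [1,1]:
  j=1: holds (witness at 1)
All positions satisfy it → formula holds.

True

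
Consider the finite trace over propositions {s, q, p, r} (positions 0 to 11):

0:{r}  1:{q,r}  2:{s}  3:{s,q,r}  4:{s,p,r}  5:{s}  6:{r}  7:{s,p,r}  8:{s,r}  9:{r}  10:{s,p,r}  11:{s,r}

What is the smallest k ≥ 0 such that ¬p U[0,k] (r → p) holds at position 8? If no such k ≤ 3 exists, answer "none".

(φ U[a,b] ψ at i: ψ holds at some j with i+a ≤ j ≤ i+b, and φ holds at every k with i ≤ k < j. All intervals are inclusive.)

2

Need earliest j ≥ 8 with (r → p), and ¬p at every k in [8,j-1].
  j=8: rhs fails.
  j=9: rhs fails.
  j=10: rhs holds; lhs holds on [8,9]. k = 2.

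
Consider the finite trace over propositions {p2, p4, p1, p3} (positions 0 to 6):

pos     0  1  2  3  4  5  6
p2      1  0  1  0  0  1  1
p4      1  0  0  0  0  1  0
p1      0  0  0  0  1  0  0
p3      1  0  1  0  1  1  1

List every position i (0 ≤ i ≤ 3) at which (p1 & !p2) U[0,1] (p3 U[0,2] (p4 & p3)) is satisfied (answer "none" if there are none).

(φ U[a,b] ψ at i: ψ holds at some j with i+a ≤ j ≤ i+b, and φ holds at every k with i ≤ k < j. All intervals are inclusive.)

0

Evaluate at each i in [0,3]:
  i=0: ✓ (rhs at j=0)
  i=1: ✗ (no rhs in [1,2])
  i=2: ✗ (no rhs in [2,3])
  i=3: ✗ (lhs fails at k=3 before rhs at j=4)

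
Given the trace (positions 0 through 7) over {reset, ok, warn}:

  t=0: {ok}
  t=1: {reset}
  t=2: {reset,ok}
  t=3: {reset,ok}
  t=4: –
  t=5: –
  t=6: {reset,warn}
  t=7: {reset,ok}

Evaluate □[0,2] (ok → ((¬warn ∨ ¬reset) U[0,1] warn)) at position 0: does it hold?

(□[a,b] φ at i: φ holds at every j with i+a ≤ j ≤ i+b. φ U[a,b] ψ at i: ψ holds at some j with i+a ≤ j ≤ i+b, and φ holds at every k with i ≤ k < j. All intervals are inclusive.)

Does not hold

Check (ok → ((¬warn ∨ ¬reset) U[0,1] warn)) at every j in [0,2]:
  j=0: antecedent true; consequent fails → ✗
  j=1: antecedent false → ✓
  j=2: antecedent true; consequent fails → ✗
Fails at j=0 → formula fails.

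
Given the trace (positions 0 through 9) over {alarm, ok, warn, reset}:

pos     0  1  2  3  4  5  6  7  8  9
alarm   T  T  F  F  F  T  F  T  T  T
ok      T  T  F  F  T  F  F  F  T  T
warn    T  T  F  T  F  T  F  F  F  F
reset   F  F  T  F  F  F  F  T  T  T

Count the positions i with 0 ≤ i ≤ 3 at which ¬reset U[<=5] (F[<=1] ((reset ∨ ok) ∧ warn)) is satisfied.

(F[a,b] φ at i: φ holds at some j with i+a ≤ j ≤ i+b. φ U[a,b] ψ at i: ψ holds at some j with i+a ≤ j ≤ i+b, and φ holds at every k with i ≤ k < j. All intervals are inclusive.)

2

Evaluate at each i in [0,3]:
  i=0: ✓ (rhs at j=0)
  i=1: ✓ (rhs at j=1)
  i=2: ✗ (no rhs in [2,7])
  i=3: ✗ (no rhs in [3,8])
Positions where it holds: {0, 1} → 2.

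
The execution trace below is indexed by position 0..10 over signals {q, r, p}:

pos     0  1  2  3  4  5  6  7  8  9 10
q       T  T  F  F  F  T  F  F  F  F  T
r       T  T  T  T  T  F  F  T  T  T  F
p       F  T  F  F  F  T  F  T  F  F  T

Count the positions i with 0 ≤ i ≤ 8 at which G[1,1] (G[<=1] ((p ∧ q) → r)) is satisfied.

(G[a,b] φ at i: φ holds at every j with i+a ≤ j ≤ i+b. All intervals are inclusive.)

Evaluate at each i in [0,8]:
  i=0: ✓ (all of [1,1])
  i=1: ✓ (all of [2,2])
  i=2: ✓ (all of [3,3])
  i=3: ✗ (fails at j=4)
  i=4: ✗ (fails at j=5)
  i=5: ✓ (all of [6,6])
  i=6: ✓ (all of [7,7])
  i=7: ✓ (all of [8,8])
  i=8: ✗ (fails at j=9)
Positions where it holds: {0, 1, 2, 5, 6, 7} → 6.

6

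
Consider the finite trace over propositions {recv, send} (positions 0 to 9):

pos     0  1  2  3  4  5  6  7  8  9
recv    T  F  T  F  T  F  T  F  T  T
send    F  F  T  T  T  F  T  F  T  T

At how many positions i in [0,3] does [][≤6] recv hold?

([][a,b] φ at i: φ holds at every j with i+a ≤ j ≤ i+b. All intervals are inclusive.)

Evaluate at each i in [0,3]:
  i=0: ✗ (fails at j=1)
  i=1: ✗ (fails at j=1)
  i=2: ✗ (fails at j=3)
  i=3: ✗ (fails at j=3)
Positions where it holds: {} → 0.

0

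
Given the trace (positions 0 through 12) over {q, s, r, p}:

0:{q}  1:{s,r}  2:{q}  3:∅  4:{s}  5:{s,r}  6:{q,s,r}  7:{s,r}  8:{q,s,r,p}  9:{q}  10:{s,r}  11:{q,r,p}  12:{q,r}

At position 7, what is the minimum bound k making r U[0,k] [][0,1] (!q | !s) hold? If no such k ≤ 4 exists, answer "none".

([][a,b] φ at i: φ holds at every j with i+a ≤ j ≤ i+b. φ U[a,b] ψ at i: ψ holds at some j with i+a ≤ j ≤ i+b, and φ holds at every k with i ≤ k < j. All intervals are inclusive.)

2

Need earliest j ≥ 7 with [][0,1] (!q | !s), and r at every k in [7,j-1].
  j=7: rhs fails.
  j=8: rhs fails.
  j=9: rhs holds; lhs holds on [7,8]. k = 2.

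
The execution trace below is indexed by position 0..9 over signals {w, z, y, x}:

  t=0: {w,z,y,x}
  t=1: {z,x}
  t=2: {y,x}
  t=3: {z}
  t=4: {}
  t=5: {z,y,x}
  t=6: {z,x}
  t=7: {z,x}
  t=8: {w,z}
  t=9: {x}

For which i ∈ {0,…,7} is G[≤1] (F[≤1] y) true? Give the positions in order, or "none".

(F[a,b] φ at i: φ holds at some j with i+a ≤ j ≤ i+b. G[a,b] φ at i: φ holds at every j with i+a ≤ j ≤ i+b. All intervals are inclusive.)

0, 1, 4

Evaluate at each i in [0,7]:
  i=0: ✓ (all of [0,1])
  i=1: ✓ (all of [1,2])
  i=2: ✗ (fails at j=3)
  i=3: ✗ (fails at j=3)
  i=4: ✓ (all of [4,5])
  i=5: ✗ (fails at j=6)
  i=6: ✗ (fails at j=6)
  i=7: ✗ (fails at j=7)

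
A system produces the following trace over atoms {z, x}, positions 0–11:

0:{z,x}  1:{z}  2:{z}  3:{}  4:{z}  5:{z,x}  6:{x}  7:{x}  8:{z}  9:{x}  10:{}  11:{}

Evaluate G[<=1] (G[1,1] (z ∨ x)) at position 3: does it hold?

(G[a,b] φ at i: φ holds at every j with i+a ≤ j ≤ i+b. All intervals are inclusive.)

Check G[1,1] (z ∨ x) at every j in [3,4]:
  j=3: holds on [4,4]
  j=4: holds on [5,5]
All positions satisfy it → formula holds.

Holds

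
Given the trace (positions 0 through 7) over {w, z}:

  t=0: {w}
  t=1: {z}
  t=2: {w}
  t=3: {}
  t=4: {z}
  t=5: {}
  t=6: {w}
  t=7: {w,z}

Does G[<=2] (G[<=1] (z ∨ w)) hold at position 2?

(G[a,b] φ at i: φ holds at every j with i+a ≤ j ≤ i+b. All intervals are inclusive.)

No

Check G[<=1] (z ∨ w) at every j in [2,4]:
  j=2: fails at 3
  j=3: fails at 3
  j=4: fails at 5
Fails at j=2 → formula fails.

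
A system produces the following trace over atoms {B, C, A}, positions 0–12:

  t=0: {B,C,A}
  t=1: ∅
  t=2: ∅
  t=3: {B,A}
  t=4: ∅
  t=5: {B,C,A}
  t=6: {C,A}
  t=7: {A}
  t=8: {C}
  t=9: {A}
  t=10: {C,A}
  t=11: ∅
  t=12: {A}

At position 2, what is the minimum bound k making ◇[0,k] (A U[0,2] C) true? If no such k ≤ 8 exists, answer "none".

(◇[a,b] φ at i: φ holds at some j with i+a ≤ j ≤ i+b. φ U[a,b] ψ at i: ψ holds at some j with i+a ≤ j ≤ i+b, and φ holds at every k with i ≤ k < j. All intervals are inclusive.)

3

Scan j = 2,3,… for (A U[0,2] C):
  j=2: fails
  j=3: fails
  j=4: fails
  j=5: holds
First hit at j=5, so smallest k = 5-2 = 3.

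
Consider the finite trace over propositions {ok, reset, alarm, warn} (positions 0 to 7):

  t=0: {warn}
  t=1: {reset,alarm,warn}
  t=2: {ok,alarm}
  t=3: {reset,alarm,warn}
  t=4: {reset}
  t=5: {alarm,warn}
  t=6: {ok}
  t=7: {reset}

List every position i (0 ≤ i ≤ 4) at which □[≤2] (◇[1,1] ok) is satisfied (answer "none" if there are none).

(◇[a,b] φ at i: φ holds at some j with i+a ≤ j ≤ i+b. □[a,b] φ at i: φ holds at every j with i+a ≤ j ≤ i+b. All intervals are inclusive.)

Evaluate at each i in [0,4]:
  i=0: ✗ (fails at j=0)
  i=1: ✗ (fails at j=2)
  i=2: ✗ (fails at j=2)
  i=3: ✗ (fails at j=3)
  i=4: ✗ (fails at j=4)

none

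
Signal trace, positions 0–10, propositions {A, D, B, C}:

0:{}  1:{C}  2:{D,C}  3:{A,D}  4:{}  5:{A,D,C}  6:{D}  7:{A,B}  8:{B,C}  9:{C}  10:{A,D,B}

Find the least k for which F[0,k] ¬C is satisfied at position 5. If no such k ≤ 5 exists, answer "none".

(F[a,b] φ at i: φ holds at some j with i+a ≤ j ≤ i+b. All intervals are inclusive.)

1

Scan j = 5,6,… for ¬C:
  j=5: fails
  j=6: holds
First hit at j=6, so smallest k = 6-5 = 1.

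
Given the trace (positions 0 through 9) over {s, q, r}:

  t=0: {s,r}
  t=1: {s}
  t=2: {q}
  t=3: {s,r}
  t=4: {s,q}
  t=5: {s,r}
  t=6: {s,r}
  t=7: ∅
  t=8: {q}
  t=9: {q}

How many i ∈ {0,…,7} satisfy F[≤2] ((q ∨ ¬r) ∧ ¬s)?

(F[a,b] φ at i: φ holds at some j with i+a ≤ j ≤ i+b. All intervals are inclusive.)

6

Evaluate at each i in [0,7]:
  i=0: ✓ (witness j=2)
  i=1: ✓ (witness j=2)
  i=2: ✓ (witness j=2)
  i=3: ✗ (none in [3,5])
  i=4: ✗ (none in [4,6])
  i=5: ✓ (witness j=7)
  i=6: ✓ (witness j=7)
  i=7: ✓ (witness j=7)
Positions where it holds: {0, 1, 2, 5, 6, 7} → 6.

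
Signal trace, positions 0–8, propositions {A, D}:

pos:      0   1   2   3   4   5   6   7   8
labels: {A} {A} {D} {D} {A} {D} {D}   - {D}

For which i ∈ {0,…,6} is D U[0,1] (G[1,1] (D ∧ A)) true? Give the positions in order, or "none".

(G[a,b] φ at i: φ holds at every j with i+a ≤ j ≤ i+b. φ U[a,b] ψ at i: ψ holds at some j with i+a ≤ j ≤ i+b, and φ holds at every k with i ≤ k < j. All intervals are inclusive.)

Evaluate at each i in [0,6]:
  i=0: ✗ (no rhs in [0,1])
  i=1: ✗ (no rhs in [1,2])
  i=2: ✗ (no rhs in [2,3])
  i=3: ✗ (no rhs in [3,4])
  i=4: ✗ (no rhs in [4,5])
  i=5: ✗ (no rhs in [5,6])
  i=6: ✗ (no rhs in [6,7])

none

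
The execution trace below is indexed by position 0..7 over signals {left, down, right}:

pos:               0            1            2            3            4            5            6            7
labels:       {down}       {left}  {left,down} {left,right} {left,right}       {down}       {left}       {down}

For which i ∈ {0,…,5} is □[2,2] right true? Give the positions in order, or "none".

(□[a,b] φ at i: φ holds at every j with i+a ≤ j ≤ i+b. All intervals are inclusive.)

1, 2

Evaluate at each i in [0,5]:
  i=0: ✗ (fails at j=2)
  i=1: ✓ (all of [3,3])
  i=2: ✓ (all of [4,4])
  i=3: ✗ (fails at j=5)
  i=4: ✗ (fails at j=6)
  i=5: ✗ (fails at j=7)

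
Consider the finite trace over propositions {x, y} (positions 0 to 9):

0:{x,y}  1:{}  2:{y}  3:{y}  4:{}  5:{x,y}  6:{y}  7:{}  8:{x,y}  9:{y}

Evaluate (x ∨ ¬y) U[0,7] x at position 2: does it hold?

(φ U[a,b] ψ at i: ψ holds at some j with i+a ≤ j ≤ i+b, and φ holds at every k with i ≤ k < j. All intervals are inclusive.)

False

Need some j in [2,9] with x, and (x ∨ ¬y) at every k in [2,j-1].
  j=2: x false.
  j=3: x false.
  j=4: x false.
  j=5: x holds, but (x ∨ ¬y) fails at k=2 → not this j.
  j=6: x false.
  j=7: x false.
  j=8: x holds, but (x ∨ ¬y) fails at k=2 → not this j.
  j=9: x false.
No j in the window works → until fails.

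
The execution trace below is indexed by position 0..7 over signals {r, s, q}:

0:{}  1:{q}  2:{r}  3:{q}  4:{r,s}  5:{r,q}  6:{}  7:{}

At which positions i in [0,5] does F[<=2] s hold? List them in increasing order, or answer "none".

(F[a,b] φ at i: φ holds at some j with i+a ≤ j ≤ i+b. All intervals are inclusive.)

Evaluate at each i in [0,5]:
  i=0: ✗ (none in [0,2])
  i=1: ✗ (none in [1,3])
  i=2: ✓ (witness j=4)
  i=3: ✓ (witness j=4)
  i=4: ✓ (witness j=4)
  i=5: ✗ (none in [5,7])

2, 3, 4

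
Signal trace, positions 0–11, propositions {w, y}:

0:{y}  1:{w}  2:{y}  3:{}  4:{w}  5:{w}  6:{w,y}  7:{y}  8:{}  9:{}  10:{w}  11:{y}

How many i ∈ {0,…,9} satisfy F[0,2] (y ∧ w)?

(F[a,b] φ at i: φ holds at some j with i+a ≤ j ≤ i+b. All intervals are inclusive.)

Evaluate at each i in [0,9]:
  i=0: ✗ (none in [0,2])
  i=1: ✗ (none in [1,3])
  i=2: ✗ (none in [2,4])
  i=3: ✗ (none in [3,5])
  i=4: ✓ (witness j=6)
  i=5: ✓ (witness j=6)
  i=6: ✓ (witness j=6)
  i=7: ✗ (none in [7,9])
  i=8: ✗ (none in [8,10])
  i=9: ✗ (none in [9,11])
Positions where it holds: {4, 5, 6} → 3.

3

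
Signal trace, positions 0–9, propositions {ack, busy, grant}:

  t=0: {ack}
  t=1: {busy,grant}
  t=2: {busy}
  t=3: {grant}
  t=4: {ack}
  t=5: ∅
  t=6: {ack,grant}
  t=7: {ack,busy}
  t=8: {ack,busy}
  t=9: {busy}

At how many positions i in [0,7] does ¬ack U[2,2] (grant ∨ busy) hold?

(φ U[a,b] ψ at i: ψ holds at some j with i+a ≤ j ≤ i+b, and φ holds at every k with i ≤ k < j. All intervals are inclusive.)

Evaluate at each i in [0,7]:
  i=0: ✗ (lhs fails at k=0 before rhs at j=2)
  i=1: ✓ (rhs at j=3; lhs holds on [1,2])
  i=2: ✗ (no rhs in [4,4])
  i=3: ✗ (no rhs in [5,5])
  i=4: ✗ (lhs fails at k=4 before rhs at j=6)
  i=5: ✗ (lhs fails at k=6 before rhs at j=7)
  i=6: ✗ (lhs fails at k=6 before rhs at j=8)
  i=7: ✗ (lhs fails at k=7 before rhs at j=9)
Positions where it holds: {1} → 1.

1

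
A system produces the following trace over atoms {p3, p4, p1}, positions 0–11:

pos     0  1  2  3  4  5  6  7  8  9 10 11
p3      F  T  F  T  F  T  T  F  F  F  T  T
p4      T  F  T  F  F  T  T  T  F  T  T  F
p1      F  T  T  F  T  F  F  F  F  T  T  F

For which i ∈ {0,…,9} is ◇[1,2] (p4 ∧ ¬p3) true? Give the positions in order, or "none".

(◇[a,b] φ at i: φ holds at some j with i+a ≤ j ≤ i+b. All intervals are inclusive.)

0, 1, 5, 6, 7, 8

Evaluate at each i in [0,9]:
  i=0: ✓ (witness j=2)
  i=1: ✓ (witness j=2)
  i=2: ✗ (none in [3,4])
  i=3: ✗ (none in [4,5])
  i=4: ✗ (none in [5,6])
  i=5: ✓ (witness j=7)
  i=6: ✓ (witness j=7)
  i=7: ✓ (witness j=9)
  i=8: ✓ (witness j=9)
  i=9: ✗ (none in [10,11])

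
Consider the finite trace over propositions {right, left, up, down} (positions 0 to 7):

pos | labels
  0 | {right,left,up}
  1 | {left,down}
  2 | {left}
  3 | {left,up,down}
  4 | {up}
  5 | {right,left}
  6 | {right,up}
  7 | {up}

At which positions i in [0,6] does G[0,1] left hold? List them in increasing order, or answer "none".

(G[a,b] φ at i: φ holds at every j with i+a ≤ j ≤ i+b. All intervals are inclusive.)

Evaluate at each i in [0,6]:
  i=0: ✓ (all of [0,1])
  i=1: ✓ (all of [1,2])
  i=2: ✓ (all of [2,3])
  i=3: ✗ (fails at j=4)
  i=4: ✗ (fails at j=4)
  i=5: ✗ (fails at j=6)
  i=6: ✗ (fails at j=6)

0, 1, 2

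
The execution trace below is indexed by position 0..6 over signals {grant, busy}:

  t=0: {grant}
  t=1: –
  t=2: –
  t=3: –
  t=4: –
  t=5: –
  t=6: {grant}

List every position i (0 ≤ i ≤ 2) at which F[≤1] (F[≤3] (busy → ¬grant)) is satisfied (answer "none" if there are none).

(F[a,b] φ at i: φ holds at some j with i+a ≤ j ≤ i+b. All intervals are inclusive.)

0, 1, 2

Evaluate at each i in [0,2]:
  i=0: ✓ (witness j=0)
  i=1: ✓ (witness j=1)
  i=2: ✓ (witness j=2)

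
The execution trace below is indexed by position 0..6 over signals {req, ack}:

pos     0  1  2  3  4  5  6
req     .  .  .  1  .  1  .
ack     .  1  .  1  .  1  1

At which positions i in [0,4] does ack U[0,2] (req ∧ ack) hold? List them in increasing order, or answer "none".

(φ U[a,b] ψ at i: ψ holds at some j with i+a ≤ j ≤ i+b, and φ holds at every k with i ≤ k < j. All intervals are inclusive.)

3

Evaluate at each i in [0,4]:
  i=0: ✗ (no rhs in [0,2])
  i=1: ✗ (lhs fails at k=2 before rhs at j=3)
  i=2: ✗ (lhs fails at k=2 before rhs at j=3)
  i=3: ✓ (rhs at j=3)
  i=4: ✗ (lhs fails at k=4 before rhs at j=5)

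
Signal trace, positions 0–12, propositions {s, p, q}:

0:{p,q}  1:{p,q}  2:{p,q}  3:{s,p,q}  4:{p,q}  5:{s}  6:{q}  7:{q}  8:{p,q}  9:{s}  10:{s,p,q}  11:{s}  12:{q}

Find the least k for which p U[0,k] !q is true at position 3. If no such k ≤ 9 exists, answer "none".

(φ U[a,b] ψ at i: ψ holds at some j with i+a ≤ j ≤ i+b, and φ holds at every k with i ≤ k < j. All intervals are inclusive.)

2

Need earliest j ≥ 3 with !q, and p at every k in [3,j-1].
  j=3: rhs fails.
  j=4: rhs fails.
  j=5: rhs holds; lhs holds on [3,4]. k = 2.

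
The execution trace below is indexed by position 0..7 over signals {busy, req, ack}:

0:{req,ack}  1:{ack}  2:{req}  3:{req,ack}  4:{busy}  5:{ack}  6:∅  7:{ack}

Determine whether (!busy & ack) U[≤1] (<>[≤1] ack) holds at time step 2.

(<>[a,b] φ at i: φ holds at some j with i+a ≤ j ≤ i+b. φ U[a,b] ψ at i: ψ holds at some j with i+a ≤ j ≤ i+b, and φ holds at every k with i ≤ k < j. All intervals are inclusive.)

Holds

Need some j in [2,3] with <>[≤1] ack, and (!busy & ack) at every k in [2,j-1].
  j=2: <>[≤1] ack holds; no prefix to check → satisfied.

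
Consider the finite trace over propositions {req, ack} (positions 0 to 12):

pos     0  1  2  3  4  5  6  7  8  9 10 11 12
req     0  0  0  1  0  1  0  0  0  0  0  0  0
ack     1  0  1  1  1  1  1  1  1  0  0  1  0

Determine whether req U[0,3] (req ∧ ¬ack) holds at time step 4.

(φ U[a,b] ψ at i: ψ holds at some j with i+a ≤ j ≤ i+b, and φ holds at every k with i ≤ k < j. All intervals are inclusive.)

False

Need some j in [4,7] with (req ∧ ¬ack), and req at every k in [4,j-1].
  j=4: (req ∧ ¬ack) false.
  j=5: (req ∧ ¬ack) false.
  j=6: (req ∧ ¬ack) false.
  j=7: (req ∧ ¬ack) false.
No j in the window works → until fails.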